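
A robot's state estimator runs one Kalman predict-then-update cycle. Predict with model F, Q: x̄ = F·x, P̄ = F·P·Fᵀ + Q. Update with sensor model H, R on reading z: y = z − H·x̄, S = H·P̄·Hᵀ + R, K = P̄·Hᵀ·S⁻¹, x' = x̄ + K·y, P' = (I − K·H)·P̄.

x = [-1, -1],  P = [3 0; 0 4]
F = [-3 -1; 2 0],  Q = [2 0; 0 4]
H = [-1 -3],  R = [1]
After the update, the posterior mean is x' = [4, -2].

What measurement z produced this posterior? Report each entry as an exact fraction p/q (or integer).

x̄ = F·x = [4, -2]
P̄ = F·P·Fᵀ + Q = [33 -18; -18 16]
S = H·P̄·Hᵀ + R = [70]
K = P̄·Hᵀ·S⁻¹ = [3/10; -3/7]
x' − x̄ = [0, 0] = K·y
y = (KᵀK)⁻¹·Kᵀ·(x' − x̄) = [0]
z = y + H·x̄ = [0] + [2] = [2]

z = [2]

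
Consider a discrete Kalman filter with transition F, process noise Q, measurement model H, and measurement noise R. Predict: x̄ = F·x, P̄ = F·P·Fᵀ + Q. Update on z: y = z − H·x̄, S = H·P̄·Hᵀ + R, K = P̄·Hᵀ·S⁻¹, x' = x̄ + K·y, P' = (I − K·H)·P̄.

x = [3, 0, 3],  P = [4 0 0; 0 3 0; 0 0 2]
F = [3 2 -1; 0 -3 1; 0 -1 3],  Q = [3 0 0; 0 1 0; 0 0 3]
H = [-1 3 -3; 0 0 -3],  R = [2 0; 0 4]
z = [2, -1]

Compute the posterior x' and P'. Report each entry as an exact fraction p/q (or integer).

x' = [315044/68155, 35927/13631, 32217/68155]
P' = [1644931/68155 103201/13631 -19932/68155; 103201/13631 41185/13631 4608/13631; -19932/68155 4608/13631 29724/68155]

x̄ = F·x = [6, 3, 9]
P̄ = F·P·Fᵀ + Q = [53 -20 -12; -20 30 15; -12 15 24]
y = z − H·x̄ = [26, 26]
S = H·P̄·Hᵀ + R = [319 45; 45 220]
K = P̄·Hᵀ·S⁻¹ = [-3712/13631 14949/68155; 3265/13631 -3456/13631; -12/13631 -22293/68155]
x' = x̄ + K·y = [315044/68155, 35927/13631, 32217/68155]
P' = (I − K·H)·P̄ = [1644931/68155 103201/13631 -19932/68155; 103201/13631 41185/13631 4608/13631; -19932/68155 4608/13631 29724/68155]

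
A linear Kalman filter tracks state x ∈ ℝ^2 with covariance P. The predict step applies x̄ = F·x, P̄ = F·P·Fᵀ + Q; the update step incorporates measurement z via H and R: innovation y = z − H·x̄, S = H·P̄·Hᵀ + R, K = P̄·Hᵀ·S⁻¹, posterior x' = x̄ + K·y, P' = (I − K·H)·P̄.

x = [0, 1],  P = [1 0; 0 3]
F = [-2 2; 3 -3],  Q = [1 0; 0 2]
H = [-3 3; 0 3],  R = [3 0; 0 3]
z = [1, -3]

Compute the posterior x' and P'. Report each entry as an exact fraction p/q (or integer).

x' = [-396/527, -11/17]
P' = [437/1054 3/17; 3/17 4/17]

x̄ = F·x = [2, -3]
P̄ = F·P·Fᵀ + Q = [17 -24; -24 38]
y = z − H·x̄ = [16, 6]
S = H·P̄·Hᵀ + R = [930 558; 558 345]
K = P̄·Hᵀ·S⁻¹ = [-251/1054 3/17; 1/17 4/17]
x' = x̄ + K·y = [-396/527, -11/17]
P' = (I − K·H)·P̄ = [437/1054 3/17; 3/17 4/17]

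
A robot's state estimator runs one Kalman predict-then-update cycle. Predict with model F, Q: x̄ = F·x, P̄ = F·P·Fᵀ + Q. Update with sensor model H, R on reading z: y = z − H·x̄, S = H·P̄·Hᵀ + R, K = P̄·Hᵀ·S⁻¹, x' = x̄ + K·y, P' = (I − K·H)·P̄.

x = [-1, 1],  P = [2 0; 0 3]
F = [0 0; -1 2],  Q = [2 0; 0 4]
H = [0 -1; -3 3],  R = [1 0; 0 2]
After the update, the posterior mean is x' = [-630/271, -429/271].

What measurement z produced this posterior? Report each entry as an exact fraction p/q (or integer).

x̄ = F·x = [0, 3]
P̄ = F·P·Fᵀ + Q = [2 0; 0 18]
S = H·P̄·Hᵀ + R = [19 -54; -54 182]
K = P̄·Hᵀ·S⁻¹ = [-162/271 -57/271; -180/271 27/271]
x' − x̄ = [-630/271, -1242/271] = K·y
y = (KᵀK)⁻¹·Kᵀ·(x' − x̄) = [6, -6]
z = y + H·x̄ = [6, -6] + [-3, 9] = [3, 3]

z = [3, 3]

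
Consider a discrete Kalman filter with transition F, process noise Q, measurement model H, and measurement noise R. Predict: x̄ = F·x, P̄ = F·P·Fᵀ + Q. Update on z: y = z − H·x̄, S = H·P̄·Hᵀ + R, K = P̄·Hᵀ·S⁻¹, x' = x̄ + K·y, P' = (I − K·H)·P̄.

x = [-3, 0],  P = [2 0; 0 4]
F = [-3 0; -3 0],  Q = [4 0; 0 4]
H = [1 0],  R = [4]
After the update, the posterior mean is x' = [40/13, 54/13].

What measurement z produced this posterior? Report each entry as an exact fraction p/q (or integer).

z = [2]

x̄ = F·x = [9, 9]
P̄ = F·P·Fᵀ + Q = [22 18; 18 22]
S = H·P̄·Hᵀ + R = [26]
K = P̄·Hᵀ·S⁻¹ = [11/13; 9/13]
x' − x̄ = [-77/13, -63/13] = K·y
y = (KᵀK)⁻¹·Kᵀ·(x' − x̄) = [-7]
z = y + H·x̄ = [-7] + [9] = [2]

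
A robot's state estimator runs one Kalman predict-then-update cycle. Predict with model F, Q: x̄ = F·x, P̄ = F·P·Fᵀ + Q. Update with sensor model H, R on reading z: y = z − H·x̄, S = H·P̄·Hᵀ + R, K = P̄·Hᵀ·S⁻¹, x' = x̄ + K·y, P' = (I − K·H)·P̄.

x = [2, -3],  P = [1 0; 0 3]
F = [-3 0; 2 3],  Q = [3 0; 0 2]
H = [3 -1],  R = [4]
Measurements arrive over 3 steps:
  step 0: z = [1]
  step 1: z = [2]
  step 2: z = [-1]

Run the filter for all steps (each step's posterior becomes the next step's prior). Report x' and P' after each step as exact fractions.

step 0: x̄ = F·x = [-6, -5]
step 0: P̄ = F·P·Fᵀ + Q = [12 -6; -6 33]
step 0: y = z − H·x̄ = [14]
step 0: S = H·P̄·Hᵀ + R = [181]
step 0: K = P̄·Hᵀ·S⁻¹ = [42/181; -51/181]
step 0: x' = x̄ + K·y = [-498/181, -1619/181]
step 0: P' = (I − K·H)·P̄ = [408/181 1056/181; 1056/181 3372/181]
step 1: x̄ = F·x = [1494/181, -5853/181]
step 1: P̄ = F·P·Fᵀ + Q = [4215/181 -11952/181; -11952/181 45014/181]
step 1: y = z − H·x̄ = [-9973/181]
step 1: S = H·P̄·Hᵀ + R = [155385/181]
step 1: K = P̄·Hᵀ·S⁻¹ = [911/5755; -16174/31077]
step 1: x' = x̄ + K·y = [-2693/5755, -113759/31077]
step 1: P' = (I − K·H)·P̄ = [10218/5755 5402/1151; 5402/1151 502258/31077]
step 2: x̄ = F·x = [8079/5755, -617269/51795]
step 2: P̄ = F·P·Fᵀ + Q = [109227/5755 -304398/5755; -304398/5755 3640796/17265]
step 2: y = z − H·x̄ = [-887197/51795]
step 2: S = H·P̄·Hᵀ + R = [12138149/17265]
step 2: K = P̄·Hᵀ·S⁻¹ = [1896237/12138149; -6380378/12138149]
step 2: x' = x̄ + K·y = [-15440850/12138149, -106101991/36414447]
step 2: P' = (I − K·H)·P̄ = [22109820/12138149 58744512/12138149; 58744512/12138149 201755048/12138149]

step 0: x' = [-498/181, -1619/181], P' = [408/181 1056/181; 1056/181 3372/181]
step 1: x' = [-2693/5755, -113759/31077], P' = [10218/5755 5402/1151; 5402/1151 502258/31077]
step 2: x' = [-15440850/12138149, -106101991/36414447], P' = [22109820/12138149 58744512/12138149; 58744512/12138149 201755048/12138149]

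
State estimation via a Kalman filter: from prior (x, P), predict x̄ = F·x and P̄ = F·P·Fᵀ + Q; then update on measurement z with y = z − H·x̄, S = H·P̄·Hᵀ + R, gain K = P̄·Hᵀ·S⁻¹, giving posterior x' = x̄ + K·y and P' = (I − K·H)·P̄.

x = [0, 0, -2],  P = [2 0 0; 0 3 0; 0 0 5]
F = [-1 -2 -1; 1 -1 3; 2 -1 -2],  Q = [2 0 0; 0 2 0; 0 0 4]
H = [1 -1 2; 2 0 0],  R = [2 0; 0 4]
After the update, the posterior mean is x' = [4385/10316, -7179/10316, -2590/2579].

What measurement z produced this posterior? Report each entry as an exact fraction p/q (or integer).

z = [-1, 1]

x̄ = F·x = [2, -6, 4]
P̄ = F·P·Fᵀ + Q = [21 -11 12; -11 52 -23; 12 -23 35]
S = H·P̄·Hᵀ + R = [377 112; 112 88]
K = P̄·Hᵀ·S⁻¹ = [28/2579 4781/10316; -891/2579 1957/10316; 819/2579 -339/2579]
x' − x̄ = [-16247/10316, 54717/10316, -12906/2579] = K·y
y = (KᵀK)⁻¹·Kᵀ·(x' − x̄) = [-17, -3]
z = y + H·x̄ = [-17, -3] + [16, 4] = [-1, 1]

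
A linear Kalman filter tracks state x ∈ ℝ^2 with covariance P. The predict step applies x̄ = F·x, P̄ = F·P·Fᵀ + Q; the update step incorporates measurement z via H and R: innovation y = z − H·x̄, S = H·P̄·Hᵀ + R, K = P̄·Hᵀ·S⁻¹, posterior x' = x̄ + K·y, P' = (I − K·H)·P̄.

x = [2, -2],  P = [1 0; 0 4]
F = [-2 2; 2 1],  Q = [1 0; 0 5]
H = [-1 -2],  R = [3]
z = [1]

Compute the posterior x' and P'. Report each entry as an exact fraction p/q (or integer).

x' = [-649/92, 137/46]
P' = [1091/92 -251/46; -251/46 74/23]

x̄ = F·x = [-8, 2]
P̄ = F·P·Fᵀ + Q = [21 4; 4 13]
y = z − H·x̄ = [-3]
S = H·P̄·Hᵀ + R = [92]
K = P̄·Hᵀ·S⁻¹ = [-29/92; -15/46]
x' = x̄ + K·y = [-649/92, 137/46]
P' = (I − K·H)·P̄ = [1091/92 -251/46; -251/46 74/23]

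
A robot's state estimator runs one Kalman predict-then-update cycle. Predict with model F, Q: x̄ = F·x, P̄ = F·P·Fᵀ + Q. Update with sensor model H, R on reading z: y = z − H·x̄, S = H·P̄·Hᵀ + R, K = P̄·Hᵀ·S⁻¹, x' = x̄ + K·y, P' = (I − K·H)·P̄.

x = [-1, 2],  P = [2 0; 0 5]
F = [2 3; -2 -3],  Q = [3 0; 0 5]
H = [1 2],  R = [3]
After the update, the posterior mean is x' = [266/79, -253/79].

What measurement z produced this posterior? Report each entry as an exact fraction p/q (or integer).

z = [-3]

x̄ = F·x = [4, -4]
P̄ = F·P·Fᵀ + Q = [56 -53; -53 58]
S = H·P̄·Hᵀ + R = [79]
K = P̄·Hᵀ·S⁻¹ = [-50/79; 63/79]
x' − x̄ = [-50/79, 63/79] = K·y
y = (KᵀK)⁻¹·Kᵀ·(x' − x̄) = [1]
z = y + H·x̄ = [1] + [-4] = [-3]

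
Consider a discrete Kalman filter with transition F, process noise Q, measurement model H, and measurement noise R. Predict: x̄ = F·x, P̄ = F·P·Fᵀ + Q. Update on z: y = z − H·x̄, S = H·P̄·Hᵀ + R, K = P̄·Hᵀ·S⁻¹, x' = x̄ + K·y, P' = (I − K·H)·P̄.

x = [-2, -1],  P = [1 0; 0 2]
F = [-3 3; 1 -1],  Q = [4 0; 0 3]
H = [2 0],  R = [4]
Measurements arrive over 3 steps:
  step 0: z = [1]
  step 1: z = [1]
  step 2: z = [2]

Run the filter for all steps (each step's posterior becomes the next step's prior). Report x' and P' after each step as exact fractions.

step 0: x' = [37/64, -19/64], P' = [31/32 -9/32; -9/32 111/32]
step 1: x' = [7/16, -1/16], P' = [49/50 -3/10; -3/10 7/2]
step 2: x' = [2411/2536, -637/2536], P' = [1243/1268 -381/1268; -381/1268 4439/1268]

step 0: x̄ = F·x = [3, -1]
step 0: P̄ = F·P·Fᵀ + Q = [31 -9; -9 6]
step 0: y = z − H·x̄ = [-5]
step 0: S = H·P̄·Hᵀ + R = [128]
step 0: K = P̄·Hᵀ·S⁻¹ = [31/64; -9/64]
step 0: x' = x̄ + K·y = [37/64, -19/64]
step 0: P' = (I − K·H)·P̄ = [31/32 -9/32; -9/32 111/32]
step 1: x̄ = F·x = [-21/8, 7/8]
step 1: P̄ = F·P·Fᵀ + Q = [49 -15; -15 8]
step 1: y = z − H·x̄ = [25/4]
step 1: S = H·P̄·Hᵀ + R = [200]
step 1: K = P̄·Hᵀ·S⁻¹ = [49/100; -3/20]
step 1: x' = x̄ + K·y = [7/16, -1/16]
step 1: P' = (I − K·H)·P̄ = [49/50 -3/10; -3/10 7/2]
step 2: x̄ = F·x = [-3/2, 1/2]
step 2: P̄ = F·P·Fᵀ + Q = [1243/25 -381/25; -381/25 202/25]
step 2: y = z − H·x̄ = [5]
step 2: S = H·P̄·Hᵀ + R = [5072/25]
step 2: K = P̄·Hᵀ·S⁻¹ = [1243/2536; -381/2536]
step 2: x' = x̄ + K·y = [2411/2536, -637/2536]
step 2: P' = (I − K·H)·P̄ = [1243/1268 -381/1268; -381/1268 4439/1268]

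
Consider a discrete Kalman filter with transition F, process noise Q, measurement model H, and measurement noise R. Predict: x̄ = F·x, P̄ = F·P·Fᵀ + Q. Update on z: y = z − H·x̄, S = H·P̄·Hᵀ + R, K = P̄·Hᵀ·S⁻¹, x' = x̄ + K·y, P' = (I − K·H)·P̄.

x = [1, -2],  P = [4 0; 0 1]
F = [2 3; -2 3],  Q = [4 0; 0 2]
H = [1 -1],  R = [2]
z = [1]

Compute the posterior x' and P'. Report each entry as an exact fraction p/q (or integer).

x' = [-11/2, -79/12]
P' = [11 10; 10 197/18]

x̄ = F·x = [-4, -8]
P̄ = F·P·Fᵀ + Q = [29 -7; -7 27]
y = z − H·x̄ = [-3]
S = H·P̄·Hᵀ + R = [72]
K = P̄·Hᵀ·S⁻¹ = [1/2; -17/36]
x' = x̄ + K·y = [-11/2, -79/12]
P' = (I − K·H)·P̄ = [11 10; 10 197/18]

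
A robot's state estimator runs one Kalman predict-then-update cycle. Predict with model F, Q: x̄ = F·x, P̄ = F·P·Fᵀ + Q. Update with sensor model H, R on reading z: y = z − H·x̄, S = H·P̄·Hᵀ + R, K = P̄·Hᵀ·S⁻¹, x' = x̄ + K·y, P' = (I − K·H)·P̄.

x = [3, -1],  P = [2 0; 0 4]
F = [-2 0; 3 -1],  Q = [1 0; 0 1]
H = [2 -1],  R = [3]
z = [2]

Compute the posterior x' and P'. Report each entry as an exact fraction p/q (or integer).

x' = [6/11, -14/55]
P' = [9/11 9/11; 9/11 321/110]

x̄ = F·x = [-6, 10]
P̄ = F·P·Fᵀ + Q = [9 -12; -12 23]
y = z − H·x̄ = [24]
S = H·P̄·Hᵀ + R = [110]
K = P̄·Hᵀ·S⁻¹ = [3/11; -47/110]
x' = x̄ + K·y = [6/11, -14/55]
P' = (I − K·H)·P̄ = [9/11 9/11; 9/11 321/110]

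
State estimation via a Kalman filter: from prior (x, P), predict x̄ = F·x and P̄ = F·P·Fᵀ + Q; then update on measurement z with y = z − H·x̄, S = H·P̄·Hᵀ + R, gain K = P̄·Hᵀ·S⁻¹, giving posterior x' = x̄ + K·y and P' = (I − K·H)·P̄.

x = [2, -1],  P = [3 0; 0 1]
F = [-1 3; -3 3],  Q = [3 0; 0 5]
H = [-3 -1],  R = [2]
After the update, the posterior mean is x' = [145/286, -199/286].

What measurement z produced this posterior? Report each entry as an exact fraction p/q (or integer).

x̄ = F·x = [-5, -9]
P̄ = F·P·Fᵀ + Q = [15 18; 18 41]
S = H·P̄·Hᵀ + R = [286]
K = P̄·Hᵀ·S⁻¹ = [-63/286; -95/286]
x' − x̄ = [1575/286, 2375/286] = K·y
y = (KᵀK)⁻¹·Kᵀ·(x' − x̄) = [-25]
z = y + H·x̄ = [-25] + [24] = [-1]

z = [-1]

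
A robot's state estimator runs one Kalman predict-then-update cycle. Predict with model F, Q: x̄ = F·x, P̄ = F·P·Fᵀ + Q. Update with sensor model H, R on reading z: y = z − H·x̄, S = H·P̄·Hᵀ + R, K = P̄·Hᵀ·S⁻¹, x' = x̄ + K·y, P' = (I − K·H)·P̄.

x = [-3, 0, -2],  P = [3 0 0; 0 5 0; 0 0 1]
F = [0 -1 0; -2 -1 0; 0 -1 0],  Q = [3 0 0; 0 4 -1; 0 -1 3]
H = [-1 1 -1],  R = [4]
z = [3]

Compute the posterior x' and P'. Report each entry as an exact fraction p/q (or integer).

x̄ = F·x = [0, 6, 0]
P̄ = F·P·Fᵀ + Q = [8 5 5; 5 21 4; 5 4 8]
y = z − H·x̄ = [-3]
S = H·P̄·Hᵀ + R = [33]
K = P̄·Hᵀ·S⁻¹ = [-8/33; 4/11; -3/11]
x' = x̄ + K·y = [8/11, 54/11, 9/11]
P' = (I − K·H)·P̄ = [200/33 87/11 31/11; 87/11 183/11 80/11; 31/11 80/11 61/11]

x' = [8/11, 54/11, 9/11]
P' = [200/33 87/11 31/11; 87/11 183/11 80/11; 31/11 80/11 61/11]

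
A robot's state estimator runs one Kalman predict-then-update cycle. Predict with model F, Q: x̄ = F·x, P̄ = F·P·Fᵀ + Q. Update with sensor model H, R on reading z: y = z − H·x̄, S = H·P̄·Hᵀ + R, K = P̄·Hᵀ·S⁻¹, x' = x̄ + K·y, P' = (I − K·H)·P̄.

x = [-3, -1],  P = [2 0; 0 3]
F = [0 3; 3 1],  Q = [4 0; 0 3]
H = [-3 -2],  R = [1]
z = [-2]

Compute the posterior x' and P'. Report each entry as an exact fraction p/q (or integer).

x̄ = F·x = [-3, -10]
P̄ = F·P·Fᵀ + Q = [31 9; 9 24]
y = z − H·x̄ = [-31]
S = H·P̄·Hᵀ + R = [484]
K = P̄·Hᵀ·S⁻¹ = [-111/484; -75/484]
x' = x̄ + K·y = [1989/484, -2515/484]
P' = (I − K·H)·P̄ = [2683/484 -3969/484; -3969/484 5991/484]

x' = [1989/484, -2515/484]
P' = [2683/484 -3969/484; -3969/484 5991/484]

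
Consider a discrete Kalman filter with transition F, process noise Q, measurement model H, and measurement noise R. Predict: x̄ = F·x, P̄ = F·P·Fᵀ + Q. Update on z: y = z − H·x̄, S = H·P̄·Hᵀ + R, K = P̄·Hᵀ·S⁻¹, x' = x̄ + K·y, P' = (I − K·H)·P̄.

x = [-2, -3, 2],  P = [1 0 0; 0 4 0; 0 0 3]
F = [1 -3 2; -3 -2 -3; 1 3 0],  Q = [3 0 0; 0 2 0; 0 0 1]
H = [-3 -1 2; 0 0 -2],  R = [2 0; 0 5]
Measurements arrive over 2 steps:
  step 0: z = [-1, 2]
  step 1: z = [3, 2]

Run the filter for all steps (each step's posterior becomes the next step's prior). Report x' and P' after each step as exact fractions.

step 0: x' = [-4361/9399, 156/241, -673/723], P' = [93419/18798 -5589/482 935/723; -5589/482 14337/482 -555/241; 935/723 -555/241 610/723]
step 1: x' = [-5251650809/1892461497, 7859821226/1892461497, -1194811027/1892461497], P' = [5512005199/1892461497 -12013558585/1892461497 1644649820/1892461497; -12013558585/1892461497 30895296805/1892461497 -2344092770/1892461497; 1644649820/1892461497 -2344092770/1892461497 1415148715/1892461497]

step 0: x̄ = F·x = [11, 6, -11]
step 0: P̄ = F·P·Fᵀ + Q = [52 3 -35; 3 54 -27; -35 -27 38]
step 0: y = z − H·x̄ = [60, -20]
step 0: S = H·P̄·Hᵀ + R = [1222 -416; -416 157]
step 0: K = P̄·Hᵀ·S⁻¹ = [-6833/18798 -374/723; 105/482 222/241; 40/723 -244/723]
step 0: x' = x̄ + K·y = [-4361/9399, 156/241, -673/723]
step 0: P' = (I − K·H)·P̄ = [93419/18798 -5589/482 935/723; -5589/482 14337/482 -555/241; 935/723 -555/241 610/723]
step 1: x̄ = F·x = [-40111/9399, 9054/3133, 13891/9399]
step 1: P̄ = F·P·Fᵀ + Q = [3585043/9399 169734/3133 -2574994/9399; 169734/3133 186709/6266 -153459/3133; -2574994/9399 -153459/3133 1918339/9399]
step 1: y = z − H·x̄ = [-92756/9399, 46580/9399]
step 1: S = H·P̄·Hᵀ + R = [152068505/18798 -24044074/9399; -24044074/9399 7720351/9399]
step 1: K = P̄·Hᵀ·S⁻¹ = [-21261334/65257293 -657859928/1892461497; 7882645/65257293 937637108/1892461497; 4145530/65257293 -566059486/1892461497]
step 1: x' = x̄ + K·y = [-5251650809/1892461497, 7859821226/1892461497, -1194811027/1892461497]
step 1: P' = (I − K·H)·P̄ = [5512005199/1892461497 -12013558585/1892461497 1644649820/1892461497; -12013558585/1892461497 30895296805/1892461497 -2344092770/1892461497; 1644649820/1892461497 -2344092770/1892461497 1415148715/1892461497]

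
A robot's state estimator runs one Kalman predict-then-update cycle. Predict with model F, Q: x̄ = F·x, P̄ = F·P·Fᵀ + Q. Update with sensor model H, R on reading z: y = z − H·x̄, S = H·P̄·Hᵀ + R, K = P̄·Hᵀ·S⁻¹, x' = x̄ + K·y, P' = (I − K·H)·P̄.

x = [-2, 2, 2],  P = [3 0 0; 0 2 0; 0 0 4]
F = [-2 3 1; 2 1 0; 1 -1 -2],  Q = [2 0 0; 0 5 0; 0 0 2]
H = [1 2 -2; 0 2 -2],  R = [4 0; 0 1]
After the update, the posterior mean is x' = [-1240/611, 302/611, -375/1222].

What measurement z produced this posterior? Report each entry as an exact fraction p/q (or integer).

x̄ = F·x = [12, -2, -8]
P̄ = F·P·Fᵀ + Q = [36 -6 -20; -6 19 4; -20 4 23]
S = H·P̄·Hᵀ + R = [232 164; 164 137]
K = P̄·Hᵀ·S⁻¹ = [522/611 -500/611; -204/611 378/611; -857/2444 87/611]
x' − x̄ = [-8572/611, 1524/611, 9401/1222] = K·y
y = (KᵀK)⁻¹·Kᵀ·(x' − x̄) = [-26, -10]
z = y + H·x̄ = [-26, -10] + [24, 12] = [-2, 2]

z = [-2, 2]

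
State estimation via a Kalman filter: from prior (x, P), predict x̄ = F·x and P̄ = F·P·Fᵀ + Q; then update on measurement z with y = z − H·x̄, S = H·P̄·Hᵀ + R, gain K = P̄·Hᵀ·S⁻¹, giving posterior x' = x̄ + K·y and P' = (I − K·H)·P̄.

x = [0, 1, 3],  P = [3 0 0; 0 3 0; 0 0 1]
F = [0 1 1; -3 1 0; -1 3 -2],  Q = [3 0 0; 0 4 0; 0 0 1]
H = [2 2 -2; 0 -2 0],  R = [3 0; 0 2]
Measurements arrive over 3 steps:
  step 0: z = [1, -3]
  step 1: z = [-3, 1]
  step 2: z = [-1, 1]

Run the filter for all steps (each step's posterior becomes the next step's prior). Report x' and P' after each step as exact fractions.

step 0: x̄ = F·x = [4, 1, -3]
step 0: P̄ = F·P·Fᵀ + Q = [7 3 7; 3 34 18; 7 18 35]
step 0: y = z − H·x̄ = [-15, -1]
step 0: S = H·P̄·Hᵀ + R = [131 -76; -76 138]
step 0: K = P̄·Hᵀ·S⁻¹ = [186/6151 -165/6151; 38/6151 -3010/6151; -2748/6151 -3118/6151]
step 0: x' = x̄ + K·y = [21979/6151, 8591/6151, 25885/6151]
step 0: P' = (I − K·H)·P̄ = [40951/6151 165/6151 40837/6151; 165/6151 3010/6151 3118/6151; 40837/6151 3118/6151 48077/6151]
step 1: x̄ = F·x = [34476/6151, -57346/6151, -47976/6151]
step 1: P̄ = F·P·Fᵀ + Q = [75776/6151 -116878/6151 -125008/6151; -116878/6151 395183/6151 369019/6151; -125008/6151 369019/6151 391442/6151]
step 1: y = z − H·x̄ = [-68665/6151, -108541/6151]
step 1: S = H·P̄·Hᵀ + R = [580945/6151 362856/6151; 362856/6151 1593034/6151]
step 1: K = P̄·Hᵀ·S⁻¹ = [14835836/64526147 6089074/64526147; -181428/64526147 -31972601/64526147; -16413890/64526147 -26155669/64526147]
step 1: x' = x̄ + K·y = [88601298/64526147, -35363451/64526147, 141491757/64526147]
step 1: P' = (I − K·H)·P̄ = [158761896/64526147 -6089074/64526147 130419068/64526147; -6089074/64526147 31972601/64526147 26155669/64526147; 130419068/64526147 26155669/64526147 181195572/64526147]
step 2: x̄ = F·x = [106128306/64526147, -301167345/64526147, -477675165/64526147]
step 2: P̄ = F·P·Fᵀ + Q = [459057952/64526147 -314861712/64526147 -364647666/64526147; -314861712/64526147 1755468697/64526147 1363297301/64526147; -364647666/64526147 1363297301/64526147 1480166428/64526147]
step 2: y = z − H·x̄ = [-629798399/64526147, -537808543/64526147]
step 2: S = H·P̄·Hᵀ + R = [4464259973/64526147 -309238736/64526147; -309238736/64526147 7150927082/64526147]
step 2: K = P̄·Hᵀ·S⁻¹ = [57900142492/246628463235 24222409936/246628463235; 154619368/246628463235 -121082101631/246628463235; -59896274446/246628463235 -96627762643/246628463235]
step 2: x' = x̄ + K·y = [-17208361858/11744212535, -6829885302/11744212535, -20750892456/11744212535]
step 2: P' = (I − K·H)·P̄ = [605011624016/246628463235 -24222409936/246628463235 493939000342/246628463235; -24222409936/246628463235 121082101631/246628463235 96627762643/246628463235; 493939000342/246628463235 96627762643/246628463235 680411174654/246628463235]

step 0: x' = [21979/6151, 8591/6151, 25885/6151], P' = [40951/6151 165/6151 40837/6151; 165/6151 3010/6151 3118/6151; 40837/6151 3118/6151 48077/6151]
step 1: x' = [88601298/64526147, -35363451/64526147, 141491757/64526147], P' = [158761896/64526147 -6089074/64526147 130419068/64526147; -6089074/64526147 31972601/64526147 26155669/64526147; 130419068/64526147 26155669/64526147 181195572/64526147]
step 2: x' = [-17208361858/11744212535, -6829885302/11744212535, -20750892456/11744212535], P' = [605011624016/246628463235 -24222409936/246628463235 493939000342/246628463235; -24222409936/246628463235 121082101631/246628463235 96627762643/246628463235; 493939000342/246628463235 96627762643/246628463235 680411174654/246628463235]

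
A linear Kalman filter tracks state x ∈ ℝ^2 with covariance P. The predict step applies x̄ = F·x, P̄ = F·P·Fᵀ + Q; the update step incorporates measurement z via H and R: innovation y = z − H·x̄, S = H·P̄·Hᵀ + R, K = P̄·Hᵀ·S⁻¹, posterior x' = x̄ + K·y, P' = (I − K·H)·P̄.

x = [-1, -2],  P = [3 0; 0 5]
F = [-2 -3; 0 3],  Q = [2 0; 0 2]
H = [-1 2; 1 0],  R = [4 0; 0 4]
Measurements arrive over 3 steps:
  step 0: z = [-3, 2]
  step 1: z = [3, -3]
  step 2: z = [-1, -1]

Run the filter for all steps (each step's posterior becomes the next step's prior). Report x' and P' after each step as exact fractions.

step 0: x̄ = F·x = [8, -6]
step 0: P̄ = F·P·Fᵀ + Q = [59 -45; -45 47]
step 0: y = z − H·x̄ = [17, -6]
step 0: S = H·P̄·Hᵀ + R = [431 -149; -149 63]
step 0: K = P̄·Hᵀ·S⁻¹ = [-149/1238 807/1238; 513/1238 329/1238]
step 0: x' = x̄ + K·y = [2529/1238, -681/1238]
step 0: P' = (I − K·H)·P̄ = [1614/619 658/619; 658/619 842/619]
step 1: x̄ = F·x = [-3015/1238, -2043/1238]
step 1: P̄ = F·P·Fᵀ + Q = [23168/619 -11526/619; -11526/619 8816/619]
step 1: y = z − H·x̄ = [4785/1238, -699/1238]
step 1: S = H·P̄·Hᵀ + R = [107012/619 -46220/619; -46220/619 25644/619]
step 1: K = P̄·Hᵀ·S⁻¹ = [-11555/61382 34629/61382; 10854/30691 11537/61382]
step 1: x' = x̄ + K·y = [-106851/30691, -47811/122764]
step 1: P' = (I − K·H)·P̄ = [69258/30691 23074/30691; 23074/30691 33245/30691]
step 2: x̄ = F·x = [998241/122764, -143433/122764]
step 2: P̄ = F·P·Fᵀ + Q = [914507/30691 -437649/30691; -437649/30691 360587/30691]
step 2: y = z − H·x̄ = [1162343/122764, -1121005/122764]
step 2: S = H·P̄·Hᵀ + R = [4230215/30691 -1789805/30691; -1789805/30691 1037271/30691]
step 2: K = P̄·Hᵀ·S⁻¹ = [-357961/1929682 1083639/1929682; 3410667/9648410 362839/1929682]
step 2: x' = x̄ + K·y = [1203323/964841, 4453609/9648410]
step 2: P' = (I − K·H)·P̄ = [2167278/964841 725678/964841; 725678/964841 5224862/4824205]

step 0: x' = [2529/1238, -681/1238], P' = [1614/619 658/619; 658/619 842/619]
step 1: x' = [-106851/30691, -47811/122764], P' = [69258/30691 23074/30691; 23074/30691 33245/30691]
step 2: x' = [1203323/964841, 4453609/9648410], P' = [2167278/964841 725678/964841; 725678/964841 5224862/4824205]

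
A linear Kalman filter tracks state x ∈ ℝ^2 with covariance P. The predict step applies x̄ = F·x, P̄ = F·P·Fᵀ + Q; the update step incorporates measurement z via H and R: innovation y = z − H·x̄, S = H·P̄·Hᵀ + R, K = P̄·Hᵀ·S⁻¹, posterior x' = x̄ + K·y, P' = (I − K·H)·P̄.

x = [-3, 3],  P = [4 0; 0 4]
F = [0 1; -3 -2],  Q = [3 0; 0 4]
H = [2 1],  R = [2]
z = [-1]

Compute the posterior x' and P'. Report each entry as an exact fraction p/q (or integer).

x̄ = F·x = [3, 3]
P̄ = F·P·Fᵀ + Q = [7 -8; -8 56]
y = z − H·x̄ = [-10]
S = H·P̄·Hᵀ + R = [54]
K = P̄·Hᵀ·S⁻¹ = [1/9; 20/27]
x' = x̄ + K·y = [17/9, -119/27]
P' = (I − K·H)·P̄ = [19/3 -112/9; -112/9 712/27]

x' = [17/9, -119/27]
P' = [19/3 -112/9; -112/9 712/27]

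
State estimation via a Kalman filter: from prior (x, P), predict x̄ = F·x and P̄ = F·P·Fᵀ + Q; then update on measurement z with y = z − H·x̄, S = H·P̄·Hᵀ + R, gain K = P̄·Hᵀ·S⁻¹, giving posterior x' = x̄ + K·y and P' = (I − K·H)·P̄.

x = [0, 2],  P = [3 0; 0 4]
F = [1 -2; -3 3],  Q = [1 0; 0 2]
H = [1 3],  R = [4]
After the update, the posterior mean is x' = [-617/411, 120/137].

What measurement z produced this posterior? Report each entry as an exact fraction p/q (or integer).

x̄ = F·x = [-4, 6]
P̄ = F·P·Fᵀ + Q = [20 -33; -33 65]
S = H·P̄·Hᵀ + R = [411]
K = P̄·Hᵀ·S⁻¹ = [-79/411; 54/137]
x' − x̄ = [1027/411, -702/137] = K·y
y = (KᵀK)⁻¹·Kᵀ·(x' − x̄) = [-13]
z = y + H·x̄ = [-13] + [14] = [1]

z = [1]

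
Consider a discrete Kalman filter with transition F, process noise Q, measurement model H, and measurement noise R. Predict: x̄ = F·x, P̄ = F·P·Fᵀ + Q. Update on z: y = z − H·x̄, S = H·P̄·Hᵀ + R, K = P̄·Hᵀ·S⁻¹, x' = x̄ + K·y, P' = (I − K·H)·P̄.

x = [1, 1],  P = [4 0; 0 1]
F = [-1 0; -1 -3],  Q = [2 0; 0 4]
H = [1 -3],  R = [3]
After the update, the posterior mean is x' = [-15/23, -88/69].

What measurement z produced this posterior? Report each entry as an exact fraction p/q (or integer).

x̄ = F·x = [-1, -4]
P̄ = F·P·Fᵀ + Q = [6 4; 4 17]
S = H·P̄·Hᵀ + R = [138]
K = P̄·Hᵀ·S⁻¹ = [-1/23; -47/138]
x' − x̄ = [8/23, 188/69] = K·y
y = (KᵀK)⁻¹·Kᵀ·(x' − x̄) = [-8]
z = y + H·x̄ = [-8] + [11] = [3]

z = [3]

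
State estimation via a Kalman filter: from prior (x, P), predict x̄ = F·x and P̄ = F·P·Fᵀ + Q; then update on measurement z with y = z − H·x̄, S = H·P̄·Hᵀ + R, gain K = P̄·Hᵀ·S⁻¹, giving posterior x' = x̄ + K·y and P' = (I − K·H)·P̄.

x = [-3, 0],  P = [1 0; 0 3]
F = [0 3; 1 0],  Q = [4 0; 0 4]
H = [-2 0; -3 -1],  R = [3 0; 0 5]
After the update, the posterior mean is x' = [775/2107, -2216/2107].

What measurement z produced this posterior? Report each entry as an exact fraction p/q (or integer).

x̄ = F·x = [0, -3]
P̄ = F·P·Fᵀ + Q = [31 0; 0 5]
S = H·P̄·Hᵀ + R = [127 186; 186 289]
K = P̄·Hᵀ·S⁻¹ = [-620/2107 -279/2107; 930/2107 -635/2107]
x' − x̄ = [775/2107, 4105/2107] = K·y
y = (KᵀK)⁻¹·Kᵀ·(x' − x̄) = [1, -5]
z = y + H·x̄ = [1, -5] + [0, 3] = [1, -2]

z = [1, -2]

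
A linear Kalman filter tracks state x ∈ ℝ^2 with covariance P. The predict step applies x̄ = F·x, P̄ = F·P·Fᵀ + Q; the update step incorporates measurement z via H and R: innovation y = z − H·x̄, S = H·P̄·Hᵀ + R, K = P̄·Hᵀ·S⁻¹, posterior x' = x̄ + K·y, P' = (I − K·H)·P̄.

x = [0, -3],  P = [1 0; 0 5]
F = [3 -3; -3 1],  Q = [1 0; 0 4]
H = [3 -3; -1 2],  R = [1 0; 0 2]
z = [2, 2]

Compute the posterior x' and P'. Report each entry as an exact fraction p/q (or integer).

x' = [16180/6129, 4105/2043]
P' = [9218/6129 2744/2043; 2744/2043 878/681]

x̄ = F·x = [9, -3]
P̄ = F·P·Fᵀ + Q = [55 -24; -24 18]
y = z − H·x̄ = [-34, 17]
S = H·P̄·Hᵀ + R = [1090 -489; -489 225]
K = P̄·Hᵀ·S⁻¹ = [986/2043 3623/6129; 110/681 1262/2043]
x' = x̄ + K·y = [16180/6129, 4105/2043]
P' = (I − K·H)·P̄ = [9218/6129 2744/2043; 2744/2043 878/681]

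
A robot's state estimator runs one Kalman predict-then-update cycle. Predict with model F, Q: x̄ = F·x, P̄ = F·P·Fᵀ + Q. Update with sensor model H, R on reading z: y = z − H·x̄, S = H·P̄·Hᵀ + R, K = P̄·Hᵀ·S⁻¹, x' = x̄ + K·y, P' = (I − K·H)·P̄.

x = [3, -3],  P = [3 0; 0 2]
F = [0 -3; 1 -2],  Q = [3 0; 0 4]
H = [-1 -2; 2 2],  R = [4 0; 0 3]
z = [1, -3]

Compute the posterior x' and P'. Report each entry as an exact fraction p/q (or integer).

x̄ = F·x = [9, 9]
P̄ = F·P·Fᵀ + Q = [21 12; 12 15]
y = z − H·x̄ = [28, -39]
S = H·P̄·Hᵀ + R = [133 -174; -174 243]
K = P̄·Hᵀ·S⁻¹ = [61/227 316/681; -90/227 -14/227]
x' = x̄ + K·y = [-357/227, 69/227]
P' = (I − K·H)·P̄ = [560/227 -402/227; -402/227 381/227]

x' = [-357/227, 69/227]
P' = [560/227 -402/227; -402/227 381/227]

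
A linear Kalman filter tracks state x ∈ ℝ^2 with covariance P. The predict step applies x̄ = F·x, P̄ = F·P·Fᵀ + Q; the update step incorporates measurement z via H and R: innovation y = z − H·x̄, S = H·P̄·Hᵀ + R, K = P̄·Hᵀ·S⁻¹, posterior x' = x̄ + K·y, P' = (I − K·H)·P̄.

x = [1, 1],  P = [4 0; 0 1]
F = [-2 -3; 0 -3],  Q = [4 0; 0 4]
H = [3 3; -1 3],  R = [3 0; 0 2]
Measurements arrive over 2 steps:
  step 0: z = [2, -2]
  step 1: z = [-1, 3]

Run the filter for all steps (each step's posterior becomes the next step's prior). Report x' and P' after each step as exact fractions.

step 0: x̄ = F·x = [-5, -3]
step 0: P̄ = F·P·Fᵀ + Q = [29 9; 9 13]
step 0: y = z − H·x̄ = [26, 2]
step 0: S = H·P̄·Hᵀ + R = [543 84; 84 94]
step 0: K = P̄·Hᵀ·S⁻¹ = [1814/7331 -1777/7331; 614/7331 1791/7331]
step 0: x' = x̄ + K·y = [6955/7331, -2447/7331]
step 0: P' = (I − K·H)·P̄ = [2249/7331 -435/7331; -435/7331 1049/7331]
step 1: x̄ = F·x = [-6569/7331, 7341/7331]
step 1: P̄ = F·P·Fᵀ + Q = [42541/7331 6831/7331; 6831/7331 38765/7331]
step 1: y = z − H·x̄ = [-9647/7331, -6599/7331]
step 1: S = H·P̄·Hᵀ + R = [876705/7331 262248/7331; 262248/7331 365102/7331]
step 1: K = P̄·Hᵀ·S⁻¹ = [1360876/5713471 -1322528/5713471; 482764/5713471 1366236/5713471]
step 1: x' = x̄ + K·y = [-5719929/5713471, 3856169/5713471]
step 1: P' = (I − K·H)·P̄ = [1681921/5713471 -321045/5713471; -321045/5713471 803809/5713471]

step 0: x' = [6955/7331, -2447/7331], P' = [2249/7331 -435/7331; -435/7331 1049/7331]
step 1: x' = [-5719929/5713471, 3856169/5713471], P' = [1681921/5713471 -321045/5713471; -321045/5713471 803809/5713471]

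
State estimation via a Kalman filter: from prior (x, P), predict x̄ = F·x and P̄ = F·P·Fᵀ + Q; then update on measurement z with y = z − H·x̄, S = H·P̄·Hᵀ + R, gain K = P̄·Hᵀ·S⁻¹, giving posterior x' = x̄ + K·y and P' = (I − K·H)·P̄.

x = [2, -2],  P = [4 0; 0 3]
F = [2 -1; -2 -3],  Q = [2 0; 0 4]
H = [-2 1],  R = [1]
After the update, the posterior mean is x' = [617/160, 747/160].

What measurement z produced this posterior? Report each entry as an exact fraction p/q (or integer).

z = [-3]

x̄ = F·x = [6, 2]
P̄ = F·P·Fᵀ + Q = [21 -7; -7 47]
S = H·P̄·Hᵀ + R = [160]
K = P̄·Hᵀ·S⁻¹ = [-49/160; 61/160]
x' − x̄ = [-343/160, 427/160] = K·y
y = (KᵀK)⁻¹·Kᵀ·(x' − x̄) = [7]
z = y + H·x̄ = [7] + [-10] = [-3]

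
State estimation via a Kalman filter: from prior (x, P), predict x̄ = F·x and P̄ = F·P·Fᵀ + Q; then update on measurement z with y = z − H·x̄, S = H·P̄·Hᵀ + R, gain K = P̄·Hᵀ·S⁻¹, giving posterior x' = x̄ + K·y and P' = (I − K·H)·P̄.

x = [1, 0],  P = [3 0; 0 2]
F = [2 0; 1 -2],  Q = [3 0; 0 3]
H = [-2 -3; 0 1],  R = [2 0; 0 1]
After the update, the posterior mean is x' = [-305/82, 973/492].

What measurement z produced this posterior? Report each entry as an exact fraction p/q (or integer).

z = [2, 3]

x̄ = F·x = [2, 1]
P̄ = F·P·Fᵀ + Q = [15 6; 6 14]
S = H·P̄·Hᵀ + R = [260 -54; -54 15]
K = P̄·Hᵀ·S⁻¹ = [-33/82 -43/41; -9/164 181/246]
x' − x̄ = [-469/82, 481/492] = K·y
y = (KᵀK)⁻¹·Kᵀ·(x' − x̄) = [9, 2]
z = y + H·x̄ = [9, 2] + [-7, 1] = [2, 3]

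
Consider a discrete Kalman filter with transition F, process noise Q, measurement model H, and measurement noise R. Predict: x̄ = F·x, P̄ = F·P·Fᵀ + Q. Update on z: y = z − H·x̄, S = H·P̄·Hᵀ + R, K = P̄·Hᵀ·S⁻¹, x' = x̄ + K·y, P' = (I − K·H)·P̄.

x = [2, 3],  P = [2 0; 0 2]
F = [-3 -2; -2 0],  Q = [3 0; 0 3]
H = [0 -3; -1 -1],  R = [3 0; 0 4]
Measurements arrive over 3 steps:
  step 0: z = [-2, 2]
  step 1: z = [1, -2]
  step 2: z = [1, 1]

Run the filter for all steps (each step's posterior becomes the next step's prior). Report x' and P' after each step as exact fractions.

step 0: x̄ = F·x = [-12, -4]
step 0: P̄ = F·P·Fᵀ + Q = [29 12; 12 11]
step 0: y = z − H·x̄ = [-14, -14]
step 0: S = H·P̄·Hᵀ + R = [102 69; 69 68]
step 0: K = P̄·Hᵀ·S⁻¹ = [127/725 -566/725; -219/725 -23/725]
step 0: x' = x̄ + K·y = [-2554/725, 488/725]
step 0: P' = (I − K·H)·P̄ = [2391/725 -127/725; -127/725 219/725]
step 1: x̄ = F·x = [6686/725, 5108/725]
step 1: P̄ = F·P·Fᵀ + Q = [23046/725 13838/725; 13838/725 11739/725]
step 1: y = z − H·x̄ = [16049/725, 10344/725]
step 1: S = H·P̄·Hᵀ + R = [107826/725 76731/725; 76731/725 65361/725]
step 1: K = P̄·Hᵀ·S⁻¹ = [53678/533319 -363974/533319; -155986/533319 -25577/533319]
step 1: x' = x̄ + K·y = [913520/533319, -60406/533319]
step 1: P' = (I − K·H)·P̄ = [1509574/533319 -53678/533319; -53678/533319 155986/533319]
step 2: x̄ = F·x = [-2619748/533319, -1827040/533319]
step 2: P̄ = F·P·Fᵀ + Q = [15165931/533319 8842732/533319; 8842732/533319 7638253/533319]
step 2: y = z − H·x̄ = [-1649267/177773, -3913469/533319]
step 2: S = H·P̄·Hᵀ + R = [23448078/177773 16480985/177773; 16480985/177773 42622924/533319]
step 2: K = P̄·Hᵀ·S⁻¹ = [35219673/346053763 -235780466/346053763; -101143613/346053763 -16480985/346053763]
step 2: x' = x̄ + K·y = [-296471797/346053763, -126224218/346053763]
step 2: P' = (I − K·H)·P̄ = [978341537/346053763 -35219673/346053763; -35219673/346053763 101143613/346053763]

step 0: x' = [-2554/725, 488/725], P' = [2391/725 -127/725; -127/725 219/725]
step 1: x' = [913520/533319, -60406/533319], P' = [1509574/533319 -53678/533319; -53678/533319 155986/533319]
step 2: x' = [-296471797/346053763, -126224218/346053763], P' = [978341537/346053763 -35219673/346053763; -35219673/346053763 101143613/346053763]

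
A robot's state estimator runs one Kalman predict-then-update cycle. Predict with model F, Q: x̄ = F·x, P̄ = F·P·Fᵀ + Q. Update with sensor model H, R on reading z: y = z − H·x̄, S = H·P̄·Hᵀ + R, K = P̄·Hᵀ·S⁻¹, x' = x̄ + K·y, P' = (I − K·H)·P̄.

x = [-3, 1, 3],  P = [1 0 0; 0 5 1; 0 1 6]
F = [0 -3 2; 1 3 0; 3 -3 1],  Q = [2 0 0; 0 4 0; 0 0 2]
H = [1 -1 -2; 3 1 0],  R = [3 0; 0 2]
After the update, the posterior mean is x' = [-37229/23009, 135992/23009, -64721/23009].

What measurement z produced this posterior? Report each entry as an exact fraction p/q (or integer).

x̄ = F·x = [3, 0, -9]
P̄ = F·P·Fᵀ + Q = [59 -39 48; -39 50 -39; 48 -39 56]
S = H·P̄·Hᵀ + R = [66 -5; -5 349]
K = P̄·Hᵀ·S⁻¹ = [1388/23009 9118/23009; -4174/23009 -4477/23009; -8200/23009 6805/23009]
x' − x̄ = [-106256/23009, 135992/23009, 142360/23009] = K·y
y = (KᵀK)⁻¹·Kᵀ·(x' − x̄) = [-24, -8]
z = y + H·x̄ = [-24, -8] + [21, 9] = [-3, 1]

z = [-3, 1]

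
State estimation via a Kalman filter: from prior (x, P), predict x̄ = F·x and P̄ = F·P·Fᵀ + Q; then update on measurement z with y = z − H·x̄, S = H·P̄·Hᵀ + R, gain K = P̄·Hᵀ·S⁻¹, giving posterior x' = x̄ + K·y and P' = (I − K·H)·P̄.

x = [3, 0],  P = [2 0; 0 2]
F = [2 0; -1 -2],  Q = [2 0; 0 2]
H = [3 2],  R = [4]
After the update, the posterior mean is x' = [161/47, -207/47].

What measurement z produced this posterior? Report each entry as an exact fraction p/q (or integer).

x̄ = F·x = [6, -3]
P̄ = F·P·Fᵀ + Q = [10 -4; -4 12]
S = H·P̄·Hᵀ + R = [94]
K = P̄·Hᵀ·S⁻¹ = [11/47; 6/47]
x' − x̄ = [-121/47, -66/47] = K·y
y = (KᵀK)⁻¹·Kᵀ·(x' − x̄) = [-11]
z = y + H·x̄ = [-11] + [12] = [1]

z = [1]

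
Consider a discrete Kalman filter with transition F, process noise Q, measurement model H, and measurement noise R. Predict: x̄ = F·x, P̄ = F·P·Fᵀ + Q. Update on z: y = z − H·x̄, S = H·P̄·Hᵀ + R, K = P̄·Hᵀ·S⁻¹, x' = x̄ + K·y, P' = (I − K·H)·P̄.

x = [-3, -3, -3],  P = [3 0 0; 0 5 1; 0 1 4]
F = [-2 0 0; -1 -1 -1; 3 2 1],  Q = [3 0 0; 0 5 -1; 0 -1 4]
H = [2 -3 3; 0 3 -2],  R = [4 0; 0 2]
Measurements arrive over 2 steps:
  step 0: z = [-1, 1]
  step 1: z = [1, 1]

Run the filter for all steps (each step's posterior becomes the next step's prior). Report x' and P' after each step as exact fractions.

step 0: x' = [1470/1933, -645/1933, -2176/1933], P' = [22119/7732 -5829/3866 -10935/3866; -5829/3866 4129/1933 5979/1933; -10935/3866 5979/1933 9553/1933]
step 1: x' = [15373464/23568295, 7893609/23568295, 2634686/23568295], P' = [70375293/23568295 -36104136/23568295 -67936542/23568295; -36104136/23568295 47674286/23568295 69369638/23568295; -67936542/23568295 69369638/23568295 111861342/23568295]

step 0: x̄ = F·x = [6, 9, -18]
step 0: P̄ = F·P·Fᵀ + Q = [15 6 -18; 6 19 -27; -18 -27 59]
step 0: y = z − H·x̄ = [68, -62]
step 0: S = H·P̄·Hᵀ + R = [964 -822; -822 733]
step 0: K = P̄·Hᵀ·S⁻¹ = [6801/15464 4383/7732; -279/7732 429/3866; -213/7732 -1169/3866]
step 0: x' = x̄ + K·y = [1470/1933, -645/1933, -2176/1933]
step 0: P' = (I − K·H)·P̄ = [22119/7732 -5829/3866 -10935/3866; -5829/3866 4129/1933 5979/1933; -10935/3866 5979/1933 9553/1933]
step 1: x̄ = F·x = [-2940/1933, 1351/1933, 944/1933]
step 1: P̄ = F·P·Fᵀ + Q = [27918/1933 -11409/3866 -21171/3866; -11409/3866 96283/7732 -71311/7732; -21171/3866 -71311/7732 158823/7732]
step 1: y = z − H·x̄ = [9034/1933, -232/1933]
step 1: S = H·P̄·Hᵀ + R = [955720/1933 -1428345/3866; -1428345/3866 2373035/7732]
step 1: K = P̄·Hᵀ·S⁻¹ = [11313342/23568295 13780338/23568295; -1780554/23568295 2141791/23568295; -2099493/23568295 -1561377/4713659]
step 1: x' = x̄ + K·y = [15373464/23568295, 7893609/23568295, 2634686/23568295]
step 1: P' = (I − K·H)·P̄ = [70375293/23568295 -36104136/23568295 -67936542/23568295; -36104136/23568295 47674286/23568295 69369638/23568295; -67936542/23568295 69369638/23568295 111861342/23568295]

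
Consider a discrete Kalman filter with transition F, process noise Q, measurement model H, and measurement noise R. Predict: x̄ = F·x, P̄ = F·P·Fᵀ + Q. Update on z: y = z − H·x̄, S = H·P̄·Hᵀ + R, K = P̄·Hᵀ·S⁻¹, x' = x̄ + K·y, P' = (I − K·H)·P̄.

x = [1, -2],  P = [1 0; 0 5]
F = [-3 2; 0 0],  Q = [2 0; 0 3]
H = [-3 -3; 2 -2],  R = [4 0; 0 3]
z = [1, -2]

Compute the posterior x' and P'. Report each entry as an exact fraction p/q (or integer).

x̄ = F·x = [-7, 0]
P̄ = F·P·Fᵀ + Q = [31 0; 0 3]
y = z − H·x̄ = [-20, 12]
S = H·P̄·Hᵀ + R = [310 -168; -168 139]
K = P̄·Hᵀ·S⁻¹ = [-2511/14866 1798/7433; -2259/14866 -1686/7433]
x' = x̄ + K·y = [-5345/7433, 2358/7433]
P' = (I − K·H)·P̄ = [4371/14866 -1023/14866; -1023/14866 4035/14866]

x' = [-5345/7433, 2358/7433]
P' = [4371/14866 -1023/14866; -1023/14866 4035/14866]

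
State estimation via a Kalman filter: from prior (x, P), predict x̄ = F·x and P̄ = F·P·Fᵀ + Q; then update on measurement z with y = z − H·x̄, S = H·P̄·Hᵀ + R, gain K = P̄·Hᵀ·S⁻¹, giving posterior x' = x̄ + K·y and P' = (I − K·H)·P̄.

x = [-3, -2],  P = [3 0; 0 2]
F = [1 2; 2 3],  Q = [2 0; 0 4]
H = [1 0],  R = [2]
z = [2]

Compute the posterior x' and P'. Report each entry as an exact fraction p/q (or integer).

x̄ = F·x = [-7, -12]
P̄ = F·P·Fᵀ + Q = [13 18; 18 34]
y = z − H·x̄ = [9]
S = H·P̄·Hᵀ + R = [15]
K = P̄·Hᵀ·S⁻¹ = [13/15; 6/5]
x' = x̄ + K·y = [4/5, -6/5]
P' = (I − K·H)·P̄ = [26/15 12/5; 12/5 62/5]

x' = [4/5, -6/5]
P' = [26/15 12/5; 12/5 62/5]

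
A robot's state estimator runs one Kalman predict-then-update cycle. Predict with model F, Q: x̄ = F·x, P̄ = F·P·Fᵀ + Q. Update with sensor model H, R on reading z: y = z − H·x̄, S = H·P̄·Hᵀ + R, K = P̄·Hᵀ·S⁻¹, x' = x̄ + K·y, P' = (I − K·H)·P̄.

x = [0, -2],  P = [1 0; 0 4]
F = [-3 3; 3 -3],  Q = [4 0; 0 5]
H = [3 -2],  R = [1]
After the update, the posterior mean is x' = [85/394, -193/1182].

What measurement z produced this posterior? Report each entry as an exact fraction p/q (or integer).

z = [1]

x̄ = F·x = [-6, 6]
P̄ = F·P·Fᵀ + Q = [49 -45; -45 50]
S = H·P̄·Hᵀ + R = [1182]
K = P̄·Hᵀ·S⁻¹ = [79/394; -235/1182]
x' − x̄ = [2449/394, -7285/1182] = K·y
y = (KᵀK)⁻¹·Kᵀ·(x' − x̄) = [31]
z = y + H·x̄ = [31] + [-30] = [1]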